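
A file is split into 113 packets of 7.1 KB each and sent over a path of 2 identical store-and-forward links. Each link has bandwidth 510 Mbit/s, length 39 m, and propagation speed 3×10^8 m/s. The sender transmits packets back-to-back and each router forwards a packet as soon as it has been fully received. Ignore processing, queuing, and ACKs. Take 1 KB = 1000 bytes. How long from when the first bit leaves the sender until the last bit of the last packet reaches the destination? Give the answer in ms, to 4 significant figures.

Per-hop transmission t_tx = L/R = 56800/510000000 = 0.111373 ms.
Per-hop propagation t_prop = 39/300000000 = 0.00013 ms.
Pipeline fill: first packet needs 2·t_tx to clear all hops; remaining 112 packets each add one t_tx.
Total = (2+113-1)·t_tx + 2·t_prop = 114·0.111373 + 2·0.00013 = 12.70 ms.

12.70 ms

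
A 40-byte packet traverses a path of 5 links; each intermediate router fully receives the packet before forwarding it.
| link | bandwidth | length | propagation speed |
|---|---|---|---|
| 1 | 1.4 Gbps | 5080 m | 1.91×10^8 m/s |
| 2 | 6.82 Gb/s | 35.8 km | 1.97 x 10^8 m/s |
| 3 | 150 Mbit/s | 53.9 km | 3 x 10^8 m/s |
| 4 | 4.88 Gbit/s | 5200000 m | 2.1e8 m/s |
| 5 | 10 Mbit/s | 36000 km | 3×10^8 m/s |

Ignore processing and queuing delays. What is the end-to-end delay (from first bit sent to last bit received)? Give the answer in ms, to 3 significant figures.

L = 40 × 8 = 320 bits.
Transmission delays (L/R per hop): 0.000228571, 4.69208e-05, 0.00213333, 6.55738e-05, 0.032 ms; sum = 0.0344744 ms.
Propagation delays (d/s per hop): 0.0265969, 0.181726, 0.179667, 24.7619, 120 ms; sum = 145.15 ms.
End-to-end = 145 ms.

145 ms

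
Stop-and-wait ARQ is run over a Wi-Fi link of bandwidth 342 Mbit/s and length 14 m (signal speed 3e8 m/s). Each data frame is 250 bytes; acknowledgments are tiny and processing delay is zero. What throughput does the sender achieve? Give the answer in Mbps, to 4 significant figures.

t_tx = L/R = 2000/342000000 = 5.84795e-06 s.
t_prop = 14/300000000 = 4.66667e-08 s; RTT = 9.33333e-08 s.
Cycle = t_tx + RTT = 5.94129e-06 s.
Throughput = L / cycle = 2000 / 5.94129e-06 = 336.6 Mbps.

336.6 Mbps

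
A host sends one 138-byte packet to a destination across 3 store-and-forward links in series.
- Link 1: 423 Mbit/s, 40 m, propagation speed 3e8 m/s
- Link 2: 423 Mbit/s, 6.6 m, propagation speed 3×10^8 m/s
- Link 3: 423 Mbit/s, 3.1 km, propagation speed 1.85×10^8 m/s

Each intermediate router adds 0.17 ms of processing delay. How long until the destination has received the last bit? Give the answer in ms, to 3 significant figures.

L = 138 × 8 = 1104 bits.
Transmission delay per hop = L/R = 1104/423000000 = 0.00260993 ms; 3 hops → 0.00782979 ms.
Propagation delays (d/s per hop): 0.000133333, 2.2e-05, 0.0167568 ms; sum = 0.0169121 ms.
Processing at 2 router(s): 2 × 0.17 ms = 0.34 ms.
End-to-end = 0.365 ms.

0.365 ms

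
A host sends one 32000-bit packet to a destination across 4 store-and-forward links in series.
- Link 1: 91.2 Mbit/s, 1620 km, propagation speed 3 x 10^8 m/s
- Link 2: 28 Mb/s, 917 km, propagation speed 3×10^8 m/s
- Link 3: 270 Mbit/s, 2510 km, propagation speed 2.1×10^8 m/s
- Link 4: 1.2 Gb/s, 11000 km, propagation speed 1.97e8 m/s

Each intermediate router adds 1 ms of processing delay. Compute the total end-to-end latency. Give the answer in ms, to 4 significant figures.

Transmission delays (L/R per hop): 0.350877, 1.14286, 0.118519, 0.0266667 ms; sum = 1.63892 ms.
Propagation delays (d/s per hop): 5.4, 3.05667, 11.9524, 55.8376 ms; sum = 76.2466 ms.
Processing at 3 router(s): 3 × 1 ms = 3 ms.
End-to-end = 80.89 ms.

80.89 ms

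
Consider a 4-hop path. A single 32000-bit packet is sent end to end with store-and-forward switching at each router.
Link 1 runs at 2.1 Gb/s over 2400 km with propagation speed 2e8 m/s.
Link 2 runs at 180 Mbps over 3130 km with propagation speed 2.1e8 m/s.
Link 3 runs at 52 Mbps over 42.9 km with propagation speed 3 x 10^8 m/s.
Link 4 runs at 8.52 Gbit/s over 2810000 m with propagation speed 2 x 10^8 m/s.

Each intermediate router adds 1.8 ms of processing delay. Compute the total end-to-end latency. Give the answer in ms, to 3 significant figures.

Transmission delays (L/R per hop): 0.0152381, 0.177778, 0.615385, 0.00375587 ms; sum = 0.812156 ms.
Propagation delays (d/s per hop): 12, 14.9048, 0.143, 14.05 ms; sum = 41.0978 ms.
Processing at 3 router(s): 3 × 1.8 ms = 5.4 ms.
End-to-end = 47.3 ms.

47.3 ms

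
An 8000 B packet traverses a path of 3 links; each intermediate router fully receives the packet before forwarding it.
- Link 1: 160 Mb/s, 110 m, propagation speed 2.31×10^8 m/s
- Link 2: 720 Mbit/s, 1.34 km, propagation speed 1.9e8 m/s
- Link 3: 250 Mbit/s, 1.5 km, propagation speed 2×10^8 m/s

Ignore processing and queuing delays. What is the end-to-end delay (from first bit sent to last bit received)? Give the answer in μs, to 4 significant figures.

759.9 μs

L = 8000 × 8 = 64000 bits.
Transmission delays (L/R per hop): 400, 88.8889, 256 μs; sum = 744.889 μs.
Propagation delays (d/s per hop): 0.47619, 7.05263, 7.5 μs; sum = 15.0288 μs.
End-to-end = 759.9 μs.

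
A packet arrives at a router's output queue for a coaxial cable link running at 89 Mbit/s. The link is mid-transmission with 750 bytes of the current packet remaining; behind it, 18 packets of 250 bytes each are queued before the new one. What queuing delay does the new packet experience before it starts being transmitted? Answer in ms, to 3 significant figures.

Each queued packet: L/R = 2000/89000000 = 0.0224719 ms.
18 queued → 0.404494 ms.
Plus remaining 6000 bits of current packet: 0.0674157 ms.
Queuing delay = 0.472 ms.

0.472 ms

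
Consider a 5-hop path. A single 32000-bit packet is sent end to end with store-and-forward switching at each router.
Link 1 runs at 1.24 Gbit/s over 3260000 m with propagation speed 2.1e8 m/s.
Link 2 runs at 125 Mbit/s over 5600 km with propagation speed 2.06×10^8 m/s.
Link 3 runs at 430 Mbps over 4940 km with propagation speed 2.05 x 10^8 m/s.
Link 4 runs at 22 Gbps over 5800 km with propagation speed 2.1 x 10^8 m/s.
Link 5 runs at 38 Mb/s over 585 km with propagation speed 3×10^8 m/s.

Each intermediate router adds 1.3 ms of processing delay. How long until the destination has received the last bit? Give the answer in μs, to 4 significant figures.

102800 μs

Transmission delays (L/R per hop): 25.8065, 256, 74.4186, 1.45455, 842.105 μs; sum = 1199.78 μs.
Propagation delays (d/s per hop): 15523.8, 27184.5, 24097.6, 27619, 1950 μs; sum = 96374.9 μs.
Processing at 4 router(s): 4 × 1.3 ms = 5200 μs.
End-to-end = 102800 μs.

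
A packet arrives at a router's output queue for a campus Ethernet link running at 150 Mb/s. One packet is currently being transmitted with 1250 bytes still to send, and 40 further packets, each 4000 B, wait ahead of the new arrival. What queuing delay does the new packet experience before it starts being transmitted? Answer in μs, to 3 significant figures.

8600 μs

Each queued packet: L/R = 32000/150000000 = 213.333 μs.
40 queued → 8533.33 μs.
Plus remaining 10000 bits of current packet: 66.6667 μs.
Queuing delay = 8600 μs.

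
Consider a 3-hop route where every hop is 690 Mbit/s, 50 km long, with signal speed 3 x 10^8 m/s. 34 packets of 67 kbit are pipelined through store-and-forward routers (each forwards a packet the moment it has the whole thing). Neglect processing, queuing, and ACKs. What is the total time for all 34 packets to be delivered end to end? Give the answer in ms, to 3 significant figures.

Per-hop transmission t_tx = L/R = 67000/690000000 = 0.0971014 ms.
Per-hop propagation t_prop = 50000/300000000 = 0.166667 ms.
Pipeline fill: first packet needs 3·t_tx to clear all hops; remaining 33 packets each add one t_tx.
Total = (3+34-1)·t_tx + 3·t_prop = 36·0.0971014 + 3·0.166667 = 4.00 ms.

4.00 ms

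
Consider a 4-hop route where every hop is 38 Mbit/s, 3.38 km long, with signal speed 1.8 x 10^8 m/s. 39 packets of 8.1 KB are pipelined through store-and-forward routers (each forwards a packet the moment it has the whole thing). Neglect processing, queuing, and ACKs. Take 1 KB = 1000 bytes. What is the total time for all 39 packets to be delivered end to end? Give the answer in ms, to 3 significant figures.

71.7 ms

Per-hop transmission t_tx = L/R = 64800/38000000 = 1.70526 ms.
Per-hop propagation t_prop = 3380/180000000 = 0.0187778 ms.
Pipeline fill: first packet needs 4·t_tx to clear all hops; remaining 38 packets each add one t_tx.
Total = (4+39-1)·t_tx + 4·t_prop = 42·1.70526 + 4·0.0187778 = 71.7 ms.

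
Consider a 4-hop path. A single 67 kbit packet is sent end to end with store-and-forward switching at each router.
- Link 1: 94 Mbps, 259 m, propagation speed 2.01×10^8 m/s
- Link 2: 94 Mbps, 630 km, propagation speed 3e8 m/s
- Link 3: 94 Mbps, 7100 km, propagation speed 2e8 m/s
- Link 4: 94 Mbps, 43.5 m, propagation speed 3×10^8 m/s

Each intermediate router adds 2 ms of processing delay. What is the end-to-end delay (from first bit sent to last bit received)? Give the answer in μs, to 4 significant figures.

L = 67000 bits.
Transmission delay per hop = L/R = 67000/94000000 = 712.766 μs; 4 hops → 2851.06 μs.
Propagation delays (d/s per hop): 1.28856, 2100, 35500, 0.145 μs; sum = 37601.4 μs.
Processing at 3 router(s): 3 × 2 ms = 6000 μs.
End-to-end = 46450 μs.

46450 μs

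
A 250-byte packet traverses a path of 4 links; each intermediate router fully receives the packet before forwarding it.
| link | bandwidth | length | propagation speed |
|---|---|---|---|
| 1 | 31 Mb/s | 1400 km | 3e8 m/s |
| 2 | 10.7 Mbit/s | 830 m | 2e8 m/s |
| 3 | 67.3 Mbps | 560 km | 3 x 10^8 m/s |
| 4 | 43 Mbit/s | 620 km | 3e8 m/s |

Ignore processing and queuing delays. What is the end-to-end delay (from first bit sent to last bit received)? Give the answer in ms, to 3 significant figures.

L = 250 × 8 = 2000 bits.
Transmission delays (L/R per hop): 0.0645161, 0.186916, 0.0297177, 0.0465116 ms; sum = 0.327661 ms.
Propagation delays (d/s per hop): 4.66667, 0.00415, 1.86667, 2.06667 ms; sum = 8.60415 ms.
End-to-end = 8.93 ms.

8.93 ms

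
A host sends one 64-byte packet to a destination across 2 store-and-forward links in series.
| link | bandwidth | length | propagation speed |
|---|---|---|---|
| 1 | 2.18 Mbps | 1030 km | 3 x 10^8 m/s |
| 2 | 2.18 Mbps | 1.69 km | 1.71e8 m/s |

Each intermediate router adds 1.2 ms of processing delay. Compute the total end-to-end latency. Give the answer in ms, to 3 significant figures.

L = 64 × 8 = 512 bits.
Transmission delay per hop = L/R = 512/2180000 = 0.234862 ms; 2 hops → 0.469725 ms.
Propagation delays (d/s per hop): 3.43333, 0.00988304 ms; sum = 3.44322 ms.
Processing at 1 router(s): 1 × 1.2 ms = 1.2 ms.
End-to-end = 5.11 ms.

5.11 ms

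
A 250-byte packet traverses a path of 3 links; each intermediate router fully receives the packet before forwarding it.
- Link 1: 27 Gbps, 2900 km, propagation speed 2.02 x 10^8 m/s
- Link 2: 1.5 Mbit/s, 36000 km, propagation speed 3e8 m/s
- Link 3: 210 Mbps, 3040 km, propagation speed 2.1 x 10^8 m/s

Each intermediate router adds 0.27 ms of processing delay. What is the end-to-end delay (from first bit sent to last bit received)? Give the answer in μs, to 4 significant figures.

L = 250 × 8 = 2000 bits.
Transmission delays (L/R per hop): 0.0740741, 1333.33, 9.52381 μs; sum = 1342.93 μs.
Propagation delays (d/s per hop): 14356.4, 120000, 14476.2 μs; sum = 148833 μs.
Processing at 2 router(s): 2 × 0.27 ms = 540 μs.
End-to-end = 150700 μs.

150700 μs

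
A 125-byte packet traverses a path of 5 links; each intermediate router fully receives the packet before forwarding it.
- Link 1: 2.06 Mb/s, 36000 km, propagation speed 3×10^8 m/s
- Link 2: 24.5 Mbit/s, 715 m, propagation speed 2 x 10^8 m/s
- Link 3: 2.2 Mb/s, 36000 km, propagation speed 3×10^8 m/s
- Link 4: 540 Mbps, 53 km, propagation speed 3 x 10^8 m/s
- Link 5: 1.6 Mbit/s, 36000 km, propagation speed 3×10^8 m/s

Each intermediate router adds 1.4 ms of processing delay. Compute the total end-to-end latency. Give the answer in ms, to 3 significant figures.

367 ms

L = 125 × 8 = 1000 bits.
Transmission delays (L/R per hop): 0.485437, 0.0408163, 0.454545, 0.00185185, 0.625 ms; sum = 1.60765 ms.
Propagation delays (d/s per hop): 120, 0.003575, 120, 0.176667, 120 ms; sum = 360.18 ms.
Processing at 4 router(s): 4 × 1.4 ms = 5.6 ms.
End-to-end = 367 ms.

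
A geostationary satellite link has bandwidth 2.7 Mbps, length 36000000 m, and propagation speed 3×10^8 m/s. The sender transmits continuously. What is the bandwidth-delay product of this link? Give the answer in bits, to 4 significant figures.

324000 bits

Propagation delay = 36000000 / 300000000 = 0.12 s.
BDP = R × t_prop = 2700000 × 0.12 = 324000 bits.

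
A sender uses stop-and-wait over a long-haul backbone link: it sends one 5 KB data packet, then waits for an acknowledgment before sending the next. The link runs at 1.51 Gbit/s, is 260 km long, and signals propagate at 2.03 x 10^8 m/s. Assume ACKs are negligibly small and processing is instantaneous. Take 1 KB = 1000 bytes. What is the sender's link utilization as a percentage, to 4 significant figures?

t_tx = L/R = 40000/1510000000 = 2.64901e-05 s.
t_prop = 260000/2.03e+08 = 0.00128079 s; RTT = 0.00256158 s.
Cycle = t_tx + RTT = 0.00258807 s.
Utilization = t_tx / cycle = 2.64901e-05/0.00258807 = 1.024 %.

1.024 %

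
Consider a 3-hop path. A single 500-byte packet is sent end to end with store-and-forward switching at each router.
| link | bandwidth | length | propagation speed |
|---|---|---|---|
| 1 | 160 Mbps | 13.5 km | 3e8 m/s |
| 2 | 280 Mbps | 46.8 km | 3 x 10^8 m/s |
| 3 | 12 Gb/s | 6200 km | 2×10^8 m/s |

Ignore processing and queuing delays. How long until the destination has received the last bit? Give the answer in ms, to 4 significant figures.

L = 500 × 8 = 4000 bits.
Transmission delays (L/R per hop): 0.025, 0.0142857, 0.000333333 ms; sum = 0.039619 ms.
Propagation delays (d/s per hop): 0.045, 0.156, 31 ms; sum = 31.201 ms.
End-to-end = 31.24 ms.

31.24 ms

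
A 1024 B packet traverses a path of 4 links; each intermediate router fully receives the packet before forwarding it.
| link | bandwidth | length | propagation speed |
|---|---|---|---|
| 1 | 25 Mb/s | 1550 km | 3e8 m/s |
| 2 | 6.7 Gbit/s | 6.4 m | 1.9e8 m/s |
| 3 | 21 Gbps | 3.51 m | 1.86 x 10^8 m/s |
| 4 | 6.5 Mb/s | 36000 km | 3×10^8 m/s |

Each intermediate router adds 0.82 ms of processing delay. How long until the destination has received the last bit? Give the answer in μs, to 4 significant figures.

L = 1024 × 8 = 8192 bits.
Transmission delays (L/R per hop): 327.68, 1.22269, 0.390095, 1260.31 μs; sum = 1589.6 μs.
Propagation delays (d/s per hop): 5166.67, 0.0336842, 0.018871, 120000 μs; sum = 125167 μs.
Processing at 3 router(s): 3 × 0.82 ms = 2460 μs.
End-to-end = 129200 μs.

129200 μs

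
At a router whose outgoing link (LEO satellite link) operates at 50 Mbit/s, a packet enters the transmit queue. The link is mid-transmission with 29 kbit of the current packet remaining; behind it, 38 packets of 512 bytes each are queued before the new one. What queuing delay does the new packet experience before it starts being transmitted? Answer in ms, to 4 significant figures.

3.693 ms

Each queued packet: L/R = 4096/50000000 = 0.08192 ms.
38 queued → 3.11296 ms.
Plus remaining 29000 bits of current packet: 0.58 ms.
Queuing delay = 3.693 ms.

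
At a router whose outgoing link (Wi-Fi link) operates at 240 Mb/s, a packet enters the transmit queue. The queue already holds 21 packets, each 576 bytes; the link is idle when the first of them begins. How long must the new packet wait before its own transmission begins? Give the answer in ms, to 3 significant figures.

0.403 ms

Each queued packet: L/R = 4608/240000000 = 0.0192 ms.
21 queued → 0.4032 ms.
Queuing delay = 0.403 ms.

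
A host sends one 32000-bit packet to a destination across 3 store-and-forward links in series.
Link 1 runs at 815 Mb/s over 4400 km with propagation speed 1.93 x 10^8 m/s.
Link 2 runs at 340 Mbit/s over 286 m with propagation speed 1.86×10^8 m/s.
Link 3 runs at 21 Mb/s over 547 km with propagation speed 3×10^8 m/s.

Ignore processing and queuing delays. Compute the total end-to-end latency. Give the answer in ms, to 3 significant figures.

Transmission delays (L/R per hop): 0.0392638, 0.0941176, 1.52381 ms; sum = 1.65719 ms.
Propagation delays (d/s per hop): 22.7979, 0.00153763, 1.82333 ms; sum = 24.6228 ms.
End-to-end = 26.3 ms.

26.3 ms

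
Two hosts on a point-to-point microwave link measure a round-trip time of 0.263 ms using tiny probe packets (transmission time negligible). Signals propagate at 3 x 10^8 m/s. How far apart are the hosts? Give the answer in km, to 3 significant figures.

One-way propagation = RTT/2 = 0.1315 ms.
d = s × t = 300000000 × 0.0001315 = 39.5 km.

39.5 km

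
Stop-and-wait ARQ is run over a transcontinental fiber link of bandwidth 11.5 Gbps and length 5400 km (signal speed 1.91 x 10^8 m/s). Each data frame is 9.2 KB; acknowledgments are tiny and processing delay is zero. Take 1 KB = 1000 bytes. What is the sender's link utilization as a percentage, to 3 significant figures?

t_tx = L/R = 73600/11500000000 = 6.4e-06 s.
t_prop = 5400000/191000000 = 0.0282723 s; RTT = 0.0565445 s.
Cycle = t_tx + RTT = 0.0565509 s.
Utilization = t_tx / cycle = 6.4e-06/0.0565509 = 0.0113 %.

0.0113 %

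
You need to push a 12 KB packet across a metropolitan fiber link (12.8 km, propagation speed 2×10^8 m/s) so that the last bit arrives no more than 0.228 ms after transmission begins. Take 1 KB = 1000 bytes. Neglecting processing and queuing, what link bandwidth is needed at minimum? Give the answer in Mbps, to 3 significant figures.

L = 96000 bits.
Propagation delay = 12800 / 200000000 = 0.064 ms.
Transmission budget = 0.228 − 0.064 = 0.164 ms.
R ≥ L / t_tx = 96000 bits / 0.000164 s = 585 Mbps.

585 Mbps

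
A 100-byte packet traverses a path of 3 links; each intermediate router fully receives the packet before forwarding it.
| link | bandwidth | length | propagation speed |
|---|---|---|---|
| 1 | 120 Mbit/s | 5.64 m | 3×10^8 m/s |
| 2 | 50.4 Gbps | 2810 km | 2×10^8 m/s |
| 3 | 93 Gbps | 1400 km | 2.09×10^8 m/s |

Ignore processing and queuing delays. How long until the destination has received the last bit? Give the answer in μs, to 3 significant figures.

L = 100 × 8 = 800 bits.
Transmission delays (L/R per hop): 6.66667, 0.015873, 0.00860215 μs; sum = 6.69114 μs.
Propagation delays (d/s per hop): 0.0188, 14050, 6698.56 μs; sum = 20748.6 μs.
End-to-end = 20800 μs.

20800 μs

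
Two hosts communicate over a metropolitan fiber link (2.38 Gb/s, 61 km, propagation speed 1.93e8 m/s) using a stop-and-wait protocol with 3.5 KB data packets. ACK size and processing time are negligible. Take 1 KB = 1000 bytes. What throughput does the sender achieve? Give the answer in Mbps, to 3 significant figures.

43.5 Mbps

t_tx = L/R = 28000/2380000000 = 1.17647e-05 s.
t_prop = 61000/193000000 = 0.000316062 s; RTT = 0.000632124 s.
Cycle = t_tx + RTT = 0.000643889 s.
Throughput = L / cycle = 28000 / 0.000643889 = 43.5 Mbps.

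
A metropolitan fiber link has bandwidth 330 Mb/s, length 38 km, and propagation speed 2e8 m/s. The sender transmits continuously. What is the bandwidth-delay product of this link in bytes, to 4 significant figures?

7838 bytes

Propagation delay = 38000 / 200000000 = 0.00019 s.
BDP = R × t_prop = 330000000 × 0.00019 = 62700 bits.
In bytes: 62700/8 = 7838 bytes.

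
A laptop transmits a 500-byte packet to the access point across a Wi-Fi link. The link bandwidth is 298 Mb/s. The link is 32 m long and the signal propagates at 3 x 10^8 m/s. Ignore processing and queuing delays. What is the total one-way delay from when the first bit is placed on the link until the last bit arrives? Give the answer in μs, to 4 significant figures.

L = 500 × 8 = 4000 bits.
Transmission delay = L/R = 4000 / 298000000 = 13.4228 μs.
Propagation delay = d/s = 32 m / 300000000 m/s = 0.106667 μs.
Total = 13.53 μs.

13.53 μs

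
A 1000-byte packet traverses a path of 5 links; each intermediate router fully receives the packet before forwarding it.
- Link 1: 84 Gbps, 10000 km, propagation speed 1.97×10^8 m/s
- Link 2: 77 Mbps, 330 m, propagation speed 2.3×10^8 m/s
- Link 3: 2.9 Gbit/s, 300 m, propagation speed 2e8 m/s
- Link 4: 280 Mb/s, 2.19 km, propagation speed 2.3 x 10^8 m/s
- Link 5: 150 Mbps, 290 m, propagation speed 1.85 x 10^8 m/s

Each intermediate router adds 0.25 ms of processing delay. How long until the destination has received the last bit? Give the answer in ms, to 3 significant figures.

52.0 ms

L = 1000 × 8 = 8000 bits.
Transmission delays (L/R per hop): 9.52381e-05, 0.103896, 0.00275862, 0.0285714, 0.0533333 ms; sum = 0.188655 ms.
Propagation delays (d/s per hop): 50.7614, 0.00143478, 0.0015, 0.00952174, 0.00156757 ms; sum = 50.7754 ms.
Processing at 4 router(s): 4 × 0.25 ms = 1 ms.
End-to-end = 52.0 ms.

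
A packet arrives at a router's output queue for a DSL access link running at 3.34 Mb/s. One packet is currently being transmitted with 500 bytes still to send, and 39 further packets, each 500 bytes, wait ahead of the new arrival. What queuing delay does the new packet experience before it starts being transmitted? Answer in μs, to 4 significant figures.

47900 μs

Each queued packet: L/R = 4000/3340000 = 1197.6 μs.
39 queued → 46706.6 μs.
Plus remaining 4000 bits of current packet: 1197.6 μs.
Queuing delay = 47900 μs.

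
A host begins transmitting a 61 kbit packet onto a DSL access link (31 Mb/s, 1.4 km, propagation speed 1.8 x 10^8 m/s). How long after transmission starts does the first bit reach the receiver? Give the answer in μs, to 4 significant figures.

7.778 μs

First bit experiences only propagation delay: d/s = 1400/180000000 = 7.778 μs.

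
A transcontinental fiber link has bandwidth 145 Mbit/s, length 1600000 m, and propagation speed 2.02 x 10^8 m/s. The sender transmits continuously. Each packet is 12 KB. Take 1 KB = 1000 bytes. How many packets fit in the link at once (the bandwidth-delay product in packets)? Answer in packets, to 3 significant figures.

12.0 packets

Propagation delay = 1600000 / 202000000 = 0.00792079 s.
BDP = R × t_prop = 145000000 × 0.00792079 = 1148510 bits.
In packets of 96000 bits: 12.0 packets.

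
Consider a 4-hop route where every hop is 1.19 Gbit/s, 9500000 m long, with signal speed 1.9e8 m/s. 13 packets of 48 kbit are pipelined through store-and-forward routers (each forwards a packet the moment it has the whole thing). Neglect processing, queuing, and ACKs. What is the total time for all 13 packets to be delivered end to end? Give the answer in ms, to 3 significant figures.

Per-hop transmission t_tx = L/R = 48000/1190000000 = 0.0403361 ms.
Per-hop propagation t_prop = 9500000/190000000 = 50 ms.
Pipeline fill: first packet needs 4·t_tx to clear all hops; remaining 12 packets each add one t_tx.
Total = (4+13-1)·t_tx + 4·t_prop = 16·0.0403361 + 4·50 = 201 ms.

201 ms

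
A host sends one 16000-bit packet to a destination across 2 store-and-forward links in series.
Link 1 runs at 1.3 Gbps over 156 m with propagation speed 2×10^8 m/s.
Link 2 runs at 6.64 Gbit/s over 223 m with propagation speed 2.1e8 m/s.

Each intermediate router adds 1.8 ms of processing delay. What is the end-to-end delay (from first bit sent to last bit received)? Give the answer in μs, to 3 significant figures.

Transmission delays (L/R per hop): 12.3077, 2.40964 μs; sum = 14.7173 μs.
Propagation delays (d/s per hop): 0.78, 1.0619 μs; sum = 1.8419 μs.
Processing at 1 router(s): 1 × 1.8 ms = 1800 μs.
End-to-end = 1820 μs.

1820 μs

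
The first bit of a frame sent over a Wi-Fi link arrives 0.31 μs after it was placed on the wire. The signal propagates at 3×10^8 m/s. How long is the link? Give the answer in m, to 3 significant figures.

d = s × t_prop = 300000000 × 3.1e-07 = 93.0 m.

93.0 m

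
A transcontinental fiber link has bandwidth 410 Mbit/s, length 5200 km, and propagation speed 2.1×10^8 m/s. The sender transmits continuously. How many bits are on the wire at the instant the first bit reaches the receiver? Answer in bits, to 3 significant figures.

10200000 bits

Propagation delay = 5200000 / 210000000 = 0.0247619 s.
BDP = R × t_prop = 410000000 × 0.0247619 = 10152400 bits.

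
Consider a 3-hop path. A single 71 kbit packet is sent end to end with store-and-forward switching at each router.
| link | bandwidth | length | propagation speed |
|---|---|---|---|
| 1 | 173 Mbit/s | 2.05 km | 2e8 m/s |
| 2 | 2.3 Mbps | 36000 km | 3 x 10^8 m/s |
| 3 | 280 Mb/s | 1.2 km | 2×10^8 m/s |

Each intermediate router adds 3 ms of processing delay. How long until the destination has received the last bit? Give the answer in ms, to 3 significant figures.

L = 71000 bits.
Transmission delays (L/R per hop): 0.410405, 30.8696, 0.253571 ms; sum = 31.5335 ms.
Propagation delays (d/s per hop): 0.01025, 120, 0.006 ms; sum = 120.016 ms.
Processing at 2 router(s): 2 × 3 ms = 6 ms.
End-to-end = 158 ms.

158 ms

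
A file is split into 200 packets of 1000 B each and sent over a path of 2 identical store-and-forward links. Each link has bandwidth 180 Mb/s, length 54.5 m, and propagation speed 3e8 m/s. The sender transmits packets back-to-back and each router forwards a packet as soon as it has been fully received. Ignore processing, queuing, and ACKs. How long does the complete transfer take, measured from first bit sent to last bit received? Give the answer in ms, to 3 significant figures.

Per-hop transmission t_tx = L/R = 8000/180000000 = 0.0444444 ms.
Per-hop propagation t_prop = 54.5/300000000 = 0.000181667 ms.
Pipeline fill: first packet needs 2·t_tx to clear all hops; remaining 199 packets each add one t_tx.
Total = (2+200-1)·t_tx + 2·t_prop = 201·0.0444444 + 2·0.000181667 = 8.93 ms.

8.93 ms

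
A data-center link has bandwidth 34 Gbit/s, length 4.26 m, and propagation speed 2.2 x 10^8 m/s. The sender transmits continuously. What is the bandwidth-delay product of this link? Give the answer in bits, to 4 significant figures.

658.4 bits

Propagation delay = 4.26 / 2.2e+08 = 1.93636e-08 s.
BDP = R × t_prop = 34000000000 × 1.93636e-08 = 658.364 bits.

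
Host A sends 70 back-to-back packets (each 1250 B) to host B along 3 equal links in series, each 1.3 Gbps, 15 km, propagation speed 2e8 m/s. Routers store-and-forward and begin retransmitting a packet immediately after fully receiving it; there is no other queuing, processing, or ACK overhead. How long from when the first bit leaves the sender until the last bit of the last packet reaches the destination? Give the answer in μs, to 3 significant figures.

Per-hop transmission t_tx = L/R = 10000/1300000000 = 7.69231 μs.
Per-hop propagation t_prop = 15000/200000000 = 75 μs.
Pipeline fill: first packet needs 3·t_tx to clear all hops; remaining 69 packets each add one t_tx.
Total = (3+70-1)·t_tx + 3·t_prop = 72·7.69231 + 3·75 = 779 μs.

779 μs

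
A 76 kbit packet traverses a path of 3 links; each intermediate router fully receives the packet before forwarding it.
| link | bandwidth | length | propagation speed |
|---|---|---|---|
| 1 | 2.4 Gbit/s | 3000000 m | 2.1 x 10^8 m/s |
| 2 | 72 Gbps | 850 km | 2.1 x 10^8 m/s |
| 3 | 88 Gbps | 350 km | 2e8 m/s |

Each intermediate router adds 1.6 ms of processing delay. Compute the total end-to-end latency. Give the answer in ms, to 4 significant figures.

L = 76000 bits.
Transmission delays (L/R per hop): 0.0316667, 0.00105556, 0.000863636 ms; sum = 0.0335859 ms.
Propagation delays (d/s per hop): 14.2857, 4.04762, 1.75 ms; sum = 20.0833 ms.
Processing at 2 router(s): 2 × 1.6 ms = 3.2 ms.
End-to-end = 23.32 ms.

23.32 ms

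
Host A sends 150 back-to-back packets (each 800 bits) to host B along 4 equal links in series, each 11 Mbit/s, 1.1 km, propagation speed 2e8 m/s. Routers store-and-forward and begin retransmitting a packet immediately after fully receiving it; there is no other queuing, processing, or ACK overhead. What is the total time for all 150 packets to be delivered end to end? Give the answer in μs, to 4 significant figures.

Per-hop transmission t_tx = L/R = 800/11000000 = 72.7273 μs.
Per-hop propagation t_prop = 1100/200000000 = 5.5 μs.
Pipeline fill: first packet needs 4·t_tx to clear all hops; remaining 149 packets each add one t_tx.
Total = (4+150-1)·t_tx + 4·t_prop = 153·72.7273 + 4·5.5 = 11150 μs.

11150 μs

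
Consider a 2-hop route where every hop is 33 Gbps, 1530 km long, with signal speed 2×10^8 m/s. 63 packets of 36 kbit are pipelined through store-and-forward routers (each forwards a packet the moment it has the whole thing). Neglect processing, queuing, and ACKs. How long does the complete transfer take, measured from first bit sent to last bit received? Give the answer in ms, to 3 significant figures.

Per-hop transmission t_tx = L/R = 36000/33000000000 = 0.00109091 ms.
Per-hop propagation t_prop = 1530000/200000000 = 7.65 ms.
Pipeline fill: first packet needs 2·t_tx to clear all hops; remaining 62 packets each add one t_tx.
Total = (2+63-1)·t_tx + 2·t_prop = 64·0.00109091 + 2·7.65 = 15.4 ms.

15.4 ms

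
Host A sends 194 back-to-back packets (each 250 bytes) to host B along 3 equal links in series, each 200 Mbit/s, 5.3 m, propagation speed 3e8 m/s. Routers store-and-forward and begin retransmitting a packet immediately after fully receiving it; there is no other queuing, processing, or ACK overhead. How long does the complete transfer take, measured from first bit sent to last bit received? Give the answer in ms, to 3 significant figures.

1.96 ms

Per-hop transmission t_tx = L/R = 2000/200000000 = 0.01 ms.
Per-hop propagation t_prop = 5.3/300000000 = 1.76667e-05 ms.
Pipeline fill: first packet needs 3·t_tx to clear all hops; remaining 193 packets each add one t_tx.
Total = (3+194-1)·t_tx + 3·t_prop = 196·0.01 + 3·1.76667e-05 = 1.96 ms.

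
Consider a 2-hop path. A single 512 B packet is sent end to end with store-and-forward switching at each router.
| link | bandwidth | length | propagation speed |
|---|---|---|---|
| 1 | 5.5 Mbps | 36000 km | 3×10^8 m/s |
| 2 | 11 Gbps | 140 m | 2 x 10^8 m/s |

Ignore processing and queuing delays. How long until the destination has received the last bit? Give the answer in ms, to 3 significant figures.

L = 512 × 8 = 4096 bits.
Transmission delays (L/R per hop): 0.744727, 0.000372364 ms; sum = 0.7451 ms.
Propagation delays (d/s per hop): 120, 0.0007 ms; sum = 120.001 ms.
End-to-end = 121 ms.

121 ms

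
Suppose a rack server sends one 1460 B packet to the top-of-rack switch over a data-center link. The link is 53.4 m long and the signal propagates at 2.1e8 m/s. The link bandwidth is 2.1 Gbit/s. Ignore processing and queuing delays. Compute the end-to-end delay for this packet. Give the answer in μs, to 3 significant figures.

5.82 μs

L = 1460 × 8 = 11680 bits.
Transmission delay = L/R = 11680 / 2100000000 = 5.5619 μs.
Propagation delay = d/s = 53.4 m / 210000000 m/s = 0.254286 μs.
Total = 5.82 μs.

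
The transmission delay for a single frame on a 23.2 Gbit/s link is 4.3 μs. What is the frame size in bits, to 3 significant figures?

L = R × t_tx = 23200000000 b/s × 4.3e-06 s = 99760 bits.

99800 bits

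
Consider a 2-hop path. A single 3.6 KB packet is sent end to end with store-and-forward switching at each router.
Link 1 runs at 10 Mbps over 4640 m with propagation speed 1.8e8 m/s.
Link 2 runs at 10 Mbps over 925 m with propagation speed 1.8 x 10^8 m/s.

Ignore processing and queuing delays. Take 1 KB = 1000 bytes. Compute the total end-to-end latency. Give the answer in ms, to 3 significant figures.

5.79 ms

L = 28800 bits.
Transmission delay per hop = L/R = 28800/10000000 = 2.88 ms; 2 hops → 5.76 ms.
Propagation delays (d/s per hop): 0.0257778, 0.00513889 ms; sum = 0.0309167 ms.
End-to-end = 5.79 ms.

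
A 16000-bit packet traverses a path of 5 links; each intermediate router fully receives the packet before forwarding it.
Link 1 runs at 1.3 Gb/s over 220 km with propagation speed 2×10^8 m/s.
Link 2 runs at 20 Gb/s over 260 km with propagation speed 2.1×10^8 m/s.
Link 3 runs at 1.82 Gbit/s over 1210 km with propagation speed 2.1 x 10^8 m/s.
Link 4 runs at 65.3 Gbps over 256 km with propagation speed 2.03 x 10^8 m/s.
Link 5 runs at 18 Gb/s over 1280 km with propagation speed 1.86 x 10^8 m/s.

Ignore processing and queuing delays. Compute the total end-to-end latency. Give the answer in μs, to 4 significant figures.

16270 μs

Transmission delays (L/R per hop): 12.3077, 0.8, 8.79121, 0.245023, 0.888889 μs; sum = 23.0328 μs.
Propagation delays (d/s per hop): 1100, 1238.1, 5761.9, 1261.08, 6881.72 μs; sum = 16242.8 μs.
End-to-end = 16270 μs.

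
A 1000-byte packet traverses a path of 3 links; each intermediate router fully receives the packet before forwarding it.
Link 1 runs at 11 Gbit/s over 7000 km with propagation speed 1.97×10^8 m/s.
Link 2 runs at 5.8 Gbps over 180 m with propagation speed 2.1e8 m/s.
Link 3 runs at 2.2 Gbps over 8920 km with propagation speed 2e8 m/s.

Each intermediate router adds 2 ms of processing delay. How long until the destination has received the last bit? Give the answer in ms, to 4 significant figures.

84.14 ms

L = 1000 × 8 = 8000 bits.
Transmission delays (L/R per hop): 0.000727273, 0.00137931, 0.00363636 ms; sum = 0.00574295 ms.
Propagation delays (d/s per hop): 35.533, 0.000857143, 44.6 ms; sum = 80.1339 ms.
Processing at 2 router(s): 2 × 2 ms = 4 ms.
End-to-end = 84.14 ms.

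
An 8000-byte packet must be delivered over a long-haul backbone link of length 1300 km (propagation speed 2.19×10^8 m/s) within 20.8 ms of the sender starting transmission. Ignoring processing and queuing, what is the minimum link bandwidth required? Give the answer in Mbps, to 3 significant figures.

4.31 Mbps

L = 64000 bits.
Propagation delay = 1300000 / 219000000 = 5.93607 ms.
Transmission budget = 20.8 − 5.93607 = 14.8639 ms.
R ≥ L / t_tx = 64000 bits / 0.0148639 s = 4.31 Mbps.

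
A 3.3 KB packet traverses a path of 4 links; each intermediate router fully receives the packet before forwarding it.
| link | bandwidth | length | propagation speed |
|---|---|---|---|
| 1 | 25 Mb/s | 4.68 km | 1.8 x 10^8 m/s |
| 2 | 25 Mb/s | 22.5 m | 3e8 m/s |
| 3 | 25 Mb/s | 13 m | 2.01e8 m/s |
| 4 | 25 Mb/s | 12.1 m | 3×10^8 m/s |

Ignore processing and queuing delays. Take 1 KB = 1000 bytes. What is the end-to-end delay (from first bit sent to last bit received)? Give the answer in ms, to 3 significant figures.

L = 26400 bits.
Transmission delay per hop = L/R = 26400/25000000 = 1.056 ms; 4 hops → 4.224 ms.
Propagation delays (d/s per hop): 0.026, 7.5e-05, 6.46766e-05, 4.03333e-05 ms; sum = 0.02618 ms.
End-to-end = 4.25 ms.

4.25 ms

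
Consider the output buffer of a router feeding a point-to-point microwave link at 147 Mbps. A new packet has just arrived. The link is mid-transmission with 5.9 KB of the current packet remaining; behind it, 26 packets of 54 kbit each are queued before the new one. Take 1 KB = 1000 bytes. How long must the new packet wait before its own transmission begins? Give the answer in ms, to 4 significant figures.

9.872 ms

Each queued packet: L/R = 54000/147000000 = 0.367347 ms.
26 queued → 9.55102 ms.
Plus remaining 47200 bits of current packet: 0.321088 ms.
Queuing delay = 9.872 ms.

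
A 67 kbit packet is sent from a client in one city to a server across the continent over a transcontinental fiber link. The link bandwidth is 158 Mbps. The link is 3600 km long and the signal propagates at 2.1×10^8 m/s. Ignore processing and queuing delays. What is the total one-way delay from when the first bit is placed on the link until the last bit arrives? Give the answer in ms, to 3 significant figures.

17.6 ms

L = 67000 bits.
Transmission delay = L/R = 67000 / 158000000 = 0.424051 ms.
Propagation delay = d/s = 3600000 m / 210000000 m/s = 17.1429 ms.
Total = 17.6 ms.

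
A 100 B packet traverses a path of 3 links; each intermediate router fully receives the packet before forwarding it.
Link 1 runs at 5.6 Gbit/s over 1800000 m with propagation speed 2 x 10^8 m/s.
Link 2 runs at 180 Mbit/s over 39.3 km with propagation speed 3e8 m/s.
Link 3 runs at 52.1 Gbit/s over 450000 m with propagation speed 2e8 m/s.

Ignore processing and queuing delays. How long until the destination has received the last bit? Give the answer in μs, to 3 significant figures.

11400 μs

L = 100 × 8 = 800 bits.
Transmission delays (L/R per hop): 0.142857, 4.44444, 0.0153551 μs; sum = 4.60266 μs.
Propagation delays (d/s per hop): 9000, 131, 2250 μs; sum = 11381 μs.
End-to-end = 11400 μs.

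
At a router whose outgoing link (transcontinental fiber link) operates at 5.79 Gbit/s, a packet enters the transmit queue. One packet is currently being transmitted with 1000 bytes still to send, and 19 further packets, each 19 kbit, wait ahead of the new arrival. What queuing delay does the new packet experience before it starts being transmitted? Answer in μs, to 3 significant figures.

Each queued packet: L/R = 19000/5790000000 = 3.28152 μs.
19 queued → 62.3489 μs.
Plus remaining 8000 bits of current packet: 1.38169 μs.
Queuing delay = 63.7 μs.

63.7 μs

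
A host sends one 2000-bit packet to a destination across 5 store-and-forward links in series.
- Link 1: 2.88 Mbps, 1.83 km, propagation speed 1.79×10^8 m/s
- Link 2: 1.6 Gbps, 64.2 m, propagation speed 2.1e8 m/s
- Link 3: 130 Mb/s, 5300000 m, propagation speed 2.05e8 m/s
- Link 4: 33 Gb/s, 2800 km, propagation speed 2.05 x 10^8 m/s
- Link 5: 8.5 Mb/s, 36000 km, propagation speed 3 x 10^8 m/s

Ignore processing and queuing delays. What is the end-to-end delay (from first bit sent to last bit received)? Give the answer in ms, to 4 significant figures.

Transmission delays (L/R per hop): 0.694444, 0.00125, 0.0153846, 6.06061e-05, 0.235294 ms; sum = 0.946434 ms.
Propagation delays (d/s per hop): 0.0102235, 0.000305714, 25.8537, 13.6585, 120 ms; sum = 159.523 ms.
End-to-end = 160.5 ms.

160.5 ms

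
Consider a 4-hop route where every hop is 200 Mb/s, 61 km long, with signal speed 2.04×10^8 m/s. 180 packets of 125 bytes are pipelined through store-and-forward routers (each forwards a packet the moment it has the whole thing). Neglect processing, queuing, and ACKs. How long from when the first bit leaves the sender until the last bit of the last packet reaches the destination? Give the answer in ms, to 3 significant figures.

Per-hop transmission t_tx = L/R = 1000/200000000 = 0.005 ms.
Per-hop propagation t_prop = 61000/204000000 = 0.29902 ms.
Pipeline fill: first packet needs 4·t_tx to clear all hops; remaining 179 packets each add one t_tx.
Total = (4+180-1)·t_tx + 4·t_prop = 183·0.005 + 4·0.29902 = 2.11 ms.

2.11 ms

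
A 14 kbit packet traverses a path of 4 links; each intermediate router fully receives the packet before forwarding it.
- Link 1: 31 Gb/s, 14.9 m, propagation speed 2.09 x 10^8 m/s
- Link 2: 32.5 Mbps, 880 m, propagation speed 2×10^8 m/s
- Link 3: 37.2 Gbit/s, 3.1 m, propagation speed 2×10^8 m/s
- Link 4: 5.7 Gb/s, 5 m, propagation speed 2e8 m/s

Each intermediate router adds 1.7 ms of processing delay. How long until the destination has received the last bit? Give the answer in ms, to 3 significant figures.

L = 14000 bits.
Transmission delays (L/R per hop): 0.000451613, 0.430769, 0.000376344, 0.00245614 ms; sum = 0.434053 ms.
Propagation delays (d/s per hop): 7.12919e-05, 0.0044, 1.55e-05, 2.5e-05 ms; sum = 0.00451179 ms.
Processing at 3 router(s): 3 × 1.7 ms = 5.1 ms.
End-to-end = 5.54 ms.

5.54 ms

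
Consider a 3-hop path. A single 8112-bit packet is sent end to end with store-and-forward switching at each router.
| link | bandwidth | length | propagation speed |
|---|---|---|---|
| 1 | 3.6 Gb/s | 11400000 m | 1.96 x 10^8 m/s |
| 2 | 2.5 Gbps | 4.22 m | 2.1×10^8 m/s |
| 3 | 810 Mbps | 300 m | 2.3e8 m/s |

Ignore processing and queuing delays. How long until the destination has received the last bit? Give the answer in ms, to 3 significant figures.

Transmission delays (L/R per hop): 0.00225333, 0.0032448, 0.0100148 ms; sum = 0.0155129 ms.
Propagation delays (d/s per hop): 58.1633, 2.00952e-05, 0.00130435 ms; sum = 58.1646 ms.
End-to-end = 58.2 ms.

58.2 ms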